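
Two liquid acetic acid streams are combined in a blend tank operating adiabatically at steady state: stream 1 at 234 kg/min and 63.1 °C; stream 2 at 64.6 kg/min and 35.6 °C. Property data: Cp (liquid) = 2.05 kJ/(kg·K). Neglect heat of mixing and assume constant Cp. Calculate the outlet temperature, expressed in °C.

T_out = 57.2 °C

Energy balance with Q = 0: Σ ṁᵢCp,ᵢ(T_out − Tᵢ) = 0
T_out = Σ ṁᵢCp,ᵢTᵢ / Σ ṁᵢCp,ᵢ
      = 34984 / 612.13 = 57.151 °C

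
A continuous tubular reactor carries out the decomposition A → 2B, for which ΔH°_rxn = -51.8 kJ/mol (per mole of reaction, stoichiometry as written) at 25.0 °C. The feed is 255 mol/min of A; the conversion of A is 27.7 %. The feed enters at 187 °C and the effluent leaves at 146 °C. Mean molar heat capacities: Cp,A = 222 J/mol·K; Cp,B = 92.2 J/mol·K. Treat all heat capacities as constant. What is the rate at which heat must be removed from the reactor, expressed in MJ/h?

Extent of reaction ξ = 0.277 × 255 = 70.635 mol/min
Reaction term: ξ·ΔH°_rxn = 70.635 × -51.8 = -3658.9 kJ/min
Sensible, feed 187→25 °C: -9170.8 kJ/min
Outlet flows (mol/min): A 184.37, B 141.27
Sensible, products 25→146 °C: 6528.4 kJ/min
Q = ΔH = -6301.3 kJ/min = -105.02 kW
Heat removed = 378.08 MJ/h

Q_out = 378 MJ/h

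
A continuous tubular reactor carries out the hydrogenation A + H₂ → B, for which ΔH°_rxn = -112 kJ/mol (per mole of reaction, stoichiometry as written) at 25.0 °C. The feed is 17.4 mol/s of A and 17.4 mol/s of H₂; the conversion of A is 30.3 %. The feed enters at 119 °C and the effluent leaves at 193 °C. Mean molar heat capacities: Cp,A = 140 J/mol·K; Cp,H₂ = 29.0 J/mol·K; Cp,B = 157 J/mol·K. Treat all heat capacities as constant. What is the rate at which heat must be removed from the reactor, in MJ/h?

Extent of reaction ξ = 0.303 × 17.4 = 5.2722 mol/s
Reaction term: ξ·ΔH°_rxn = 5.2722 × -112 = -590.49 kJ/s
Sensible, feed 119→25 °C: -276.42 kJ/s
Outlet flows (mol/s): A 12.128, H₂ 12.128, B 5.2722
Sensible, products 25→193 °C: 483.39 kJ/s
Q = ΔH = -383.51 kJ/s = -383.51 kW
Heat removed = 1380.6 MJ/h

Q_out = 1380 MJ/h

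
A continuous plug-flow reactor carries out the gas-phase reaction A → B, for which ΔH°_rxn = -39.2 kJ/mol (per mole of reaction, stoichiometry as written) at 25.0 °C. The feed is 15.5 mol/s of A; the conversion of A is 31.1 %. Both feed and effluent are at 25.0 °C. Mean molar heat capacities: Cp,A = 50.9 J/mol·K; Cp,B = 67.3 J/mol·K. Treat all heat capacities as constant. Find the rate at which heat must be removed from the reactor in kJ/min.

Extent of reaction ξ = 0.311 × 15.5 = 4.8205 mol/s
Reaction term: ξ·ΔH°_rxn = 4.8205 × -39.2 = -188.96 kJ/s
Q = ΔH = -188.96 kJ/s = -188.96 kW
Heat removed = 11338 kJ/min

Q_out = 11300 kJ/min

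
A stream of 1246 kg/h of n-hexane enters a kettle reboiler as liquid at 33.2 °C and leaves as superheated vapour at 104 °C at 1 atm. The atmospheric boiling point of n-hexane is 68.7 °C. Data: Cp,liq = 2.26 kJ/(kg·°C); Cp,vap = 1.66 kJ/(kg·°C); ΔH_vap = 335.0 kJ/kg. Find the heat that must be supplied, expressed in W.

liquid 33.2→68.7 °C: 80.23 kJ/kg
vaporisation at 68.7 °C: 335 kJ/kg
vapour 68.7→104 °C: 58.598 kJ/kg
Δh = 80.23 + 335 + 58.598 = 473.83 kJ/kg
Q = ṁ·Δh = 1246 kg/h × 473.83 kJ/kg = 590390 kJ/h
|Q| = 164 kW = 164000 W

Q = 164000 W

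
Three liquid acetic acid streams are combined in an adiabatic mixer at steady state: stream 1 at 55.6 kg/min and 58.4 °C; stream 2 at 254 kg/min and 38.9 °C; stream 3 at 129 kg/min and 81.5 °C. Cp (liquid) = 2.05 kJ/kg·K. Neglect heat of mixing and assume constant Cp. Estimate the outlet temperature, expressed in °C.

T_out = 53.9 °C

Energy balance with Q = 0: Σ ṁᵢCp,ᵢ(T_out − Tᵢ) = 0
T_out = Σ ṁᵢCp,ᵢTᵢ / Σ ṁᵢCp,ᵢ
      = 48464 / 899.13 = 53.901 °C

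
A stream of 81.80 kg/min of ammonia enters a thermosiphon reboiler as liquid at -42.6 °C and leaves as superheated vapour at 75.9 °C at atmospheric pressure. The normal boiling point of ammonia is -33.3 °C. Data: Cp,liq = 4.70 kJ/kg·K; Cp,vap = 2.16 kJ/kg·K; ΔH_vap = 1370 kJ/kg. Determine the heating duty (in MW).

Q = 2.25 MW

liquid -42.6→-33.3 °C: 43.71 kJ/kg
vaporisation at -33.3 °C: 1370 kJ/kg
vapour -33.3→75.9 °C: 235.87 kJ/kg
Δh = 43.71 + 1370 + 235.87 = 1649.6 kJ/kg
Q = ṁ·Δh = 81.80 kg/min × 1649.6 kJ/kg = 134940 kJ/min
|Q| = 2248.9 kW = 2.2489 MW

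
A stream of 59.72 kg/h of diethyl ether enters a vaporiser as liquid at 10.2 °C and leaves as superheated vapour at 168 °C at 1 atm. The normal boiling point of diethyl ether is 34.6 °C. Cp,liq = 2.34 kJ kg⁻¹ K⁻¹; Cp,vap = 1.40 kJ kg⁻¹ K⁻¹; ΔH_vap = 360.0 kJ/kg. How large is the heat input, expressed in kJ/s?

liquid 10.2→34.6 °C: 57.096 kJ/kg
vaporisation at 34.6 °C: 360 kJ/kg
vapour 34.6→168 °C: 186.76 kJ/kg
Δh = 57.096 + 360 + 186.76 = 603.86 kJ/kg
Q = ṁ·Δh = 59.72 kg/h × 603.86 kJ/kg = 36062 kJ/h
|Q| = 10.017 kW

Q = 10.0 kJ/s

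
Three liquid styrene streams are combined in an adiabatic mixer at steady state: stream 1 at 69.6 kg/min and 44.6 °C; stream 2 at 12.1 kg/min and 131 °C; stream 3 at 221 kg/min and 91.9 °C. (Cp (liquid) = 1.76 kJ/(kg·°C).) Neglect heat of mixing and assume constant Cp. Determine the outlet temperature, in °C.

No heat crosses the boundary, so H_out = H_in.
Σ ṁᵢCp,ᵢTᵢ = 69.6×1.76×44.6 + 12.1×1.76×131 + 221×1.76×91.9 = 43999
Σ ṁᵢCp,ᵢ = 69.6×1.76 + 12.1×1.76 + 221×1.76 = 532.75
T_out = 43999 / 532.75 = 82.587 °C

T_out = 82.6 °C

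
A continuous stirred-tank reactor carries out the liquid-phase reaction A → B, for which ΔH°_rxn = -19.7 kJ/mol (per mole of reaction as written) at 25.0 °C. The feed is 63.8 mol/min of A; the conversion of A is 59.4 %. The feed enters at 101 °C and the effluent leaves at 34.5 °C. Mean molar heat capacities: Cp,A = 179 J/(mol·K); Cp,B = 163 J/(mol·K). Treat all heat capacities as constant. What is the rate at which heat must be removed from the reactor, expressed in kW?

Extent of reaction ξ = 0.594 × 63.8 = 37.897 mol/min
Reaction term: ξ·ΔH°_rxn = 37.897 × -19.7 = -746.57 kJ/min
Sensible, feed 101→25 °C: -867.94 kJ/min
Outlet flows (mol/min): A 25.903, B 37.897
Sensible, products 25→34.5 °C: 102.73 kJ/min
Q = ΔH = -1511.8 kJ/min = -25.196 kW
Heat removed = 25.196 kW

Q_out = 25.2 kW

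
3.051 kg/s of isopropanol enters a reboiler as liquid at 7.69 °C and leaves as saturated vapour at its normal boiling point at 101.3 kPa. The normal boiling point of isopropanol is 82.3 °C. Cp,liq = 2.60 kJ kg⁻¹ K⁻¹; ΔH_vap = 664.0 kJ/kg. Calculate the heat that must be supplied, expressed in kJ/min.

Q = 157000 kJ/min

liquid 7.69→82.3 °C: 193.99 kJ/kg
vaporisation at 82.3 °C: 664 kJ/kg
Δh = 193.99 + 664 = 857.99 kJ/kg
Q = ṁ·Δh = 3.051 kg/s × 857.99 kJ/kg = 2617.7 kJ/s
|Q| = 2617.7 kW = 157060 kJ/min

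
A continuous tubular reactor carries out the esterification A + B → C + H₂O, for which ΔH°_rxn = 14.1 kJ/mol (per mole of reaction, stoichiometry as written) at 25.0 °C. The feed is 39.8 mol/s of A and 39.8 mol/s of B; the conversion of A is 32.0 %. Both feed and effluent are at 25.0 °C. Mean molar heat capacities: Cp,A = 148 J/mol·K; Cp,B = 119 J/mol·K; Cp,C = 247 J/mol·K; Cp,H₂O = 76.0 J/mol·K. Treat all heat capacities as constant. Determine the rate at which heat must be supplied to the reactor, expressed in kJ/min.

Q_in = 10800 kJ/min

Extent of reaction ξ = 0.320 × 39.8 = 12.736 mol/s
Reaction term: ξ·ΔH°_rxn = 12.736 × 14.1 = 179.58 kJ/s
Q = ΔH = 179.58 kJ/s = 179.58 kW
Heat supplied = 10775 kJ/min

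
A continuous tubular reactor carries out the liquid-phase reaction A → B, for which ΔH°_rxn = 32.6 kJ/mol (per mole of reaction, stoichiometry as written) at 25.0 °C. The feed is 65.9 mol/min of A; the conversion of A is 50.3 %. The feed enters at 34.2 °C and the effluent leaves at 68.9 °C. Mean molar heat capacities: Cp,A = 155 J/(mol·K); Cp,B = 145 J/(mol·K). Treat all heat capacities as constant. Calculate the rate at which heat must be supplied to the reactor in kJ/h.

Extent of reaction ξ = 0.503 × 65.9 = 33.148 mol/min
Reaction term: ξ·ΔH°_rxn = 33.148 × 32.6 = 1080.6 kJ/min
Sensible, feed 34.2→25 °C: -93.973 kJ/min
Outlet flows (mol/min): A 32.752, B 33.148
Sensible, products 25→68.9 °C: 433.86 kJ/min
Q = ΔH = 1420.5 kJ/min = 23.675 kW
Heat supplied = 85230 kJ/h

Q_in = 85200 kJ/h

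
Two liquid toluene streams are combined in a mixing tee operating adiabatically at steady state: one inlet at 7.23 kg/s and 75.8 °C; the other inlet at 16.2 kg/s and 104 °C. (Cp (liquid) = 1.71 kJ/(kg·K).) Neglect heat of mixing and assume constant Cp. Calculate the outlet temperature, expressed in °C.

Adiabatic, steady state ⇒ Σ ṁᵢCp,ᵢ(T_out − Tᵢ) = 0
T_out = Σ ṁᵢCp,ᵢTᵢ / Σ ṁᵢCp,ᵢ
      = 3818.1 / 40.065 = 95.298 °C

T_out = 95.3 °C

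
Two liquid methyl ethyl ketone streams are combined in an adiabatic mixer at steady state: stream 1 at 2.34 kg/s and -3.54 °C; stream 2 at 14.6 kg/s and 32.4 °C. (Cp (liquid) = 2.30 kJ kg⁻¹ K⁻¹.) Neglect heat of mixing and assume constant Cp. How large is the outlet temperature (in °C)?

T_out = 27.4 °C

Energy balance with Q = 0: Σ ṁᵢCp,ᵢ(T_out − Tᵢ) = 0
Σ ṁᵢCp,ᵢTᵢ = 2.34×2.30×-3.54 + 14.6×2.30×32.4 = 1068.9
Σ ṁᵢCp,ᵢ = 2.34×2.30 + 14.6×2.30 = 38.962
T_out = 1068.9 / 38.962 = 27.435 °C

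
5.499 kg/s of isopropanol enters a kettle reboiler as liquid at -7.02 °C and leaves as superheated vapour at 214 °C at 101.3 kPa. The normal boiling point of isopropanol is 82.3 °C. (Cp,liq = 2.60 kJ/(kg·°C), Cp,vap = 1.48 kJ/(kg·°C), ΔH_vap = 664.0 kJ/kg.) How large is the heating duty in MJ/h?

liquid -7.02→82.3 °C: 232.23 kJ/kg
vaporisation at 82.3 °C: 664 kJ/kg
vapour 82.3→214 °C: 194.92 kJ/kg
Δh = 232.23 + 664 + 194.92 = 1091.1 kJ/kg
Q = ṁ·Δh = 5.499 kg/s × 1091.1 kJ/kg = 6000.2 kJ/s
|Q| = 6000.2 kW = 21601 MJ/h

Q = 21600 MJ/h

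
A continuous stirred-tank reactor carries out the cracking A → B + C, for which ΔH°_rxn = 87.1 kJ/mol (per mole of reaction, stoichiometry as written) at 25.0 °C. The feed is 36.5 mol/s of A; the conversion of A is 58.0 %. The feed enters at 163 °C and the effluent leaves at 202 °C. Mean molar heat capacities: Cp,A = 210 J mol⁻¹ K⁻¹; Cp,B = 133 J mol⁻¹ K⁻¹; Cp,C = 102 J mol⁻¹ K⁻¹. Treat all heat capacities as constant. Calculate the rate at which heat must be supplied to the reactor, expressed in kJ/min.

Extent of reaction ξ = 0.580 × 36.5 = 21.17 mol/s
Reaction term: ξ·ΔH°_rxn = 21.17 × 87.1 = 1843.9 kJ/s
Sensible, feed 163→25 °C: -1057.8 kJ/s
Outlet flows (mol/s): A 15.33, B 21.17, C 21.17
Sensible, products 25→202 °C: 1450.4 kJ/s
Q = ΔH = 2236.5 kJ/s = 2236.5 kW
Heat supplied = 134190 kJ/min

Q_in = 134000 kJ/min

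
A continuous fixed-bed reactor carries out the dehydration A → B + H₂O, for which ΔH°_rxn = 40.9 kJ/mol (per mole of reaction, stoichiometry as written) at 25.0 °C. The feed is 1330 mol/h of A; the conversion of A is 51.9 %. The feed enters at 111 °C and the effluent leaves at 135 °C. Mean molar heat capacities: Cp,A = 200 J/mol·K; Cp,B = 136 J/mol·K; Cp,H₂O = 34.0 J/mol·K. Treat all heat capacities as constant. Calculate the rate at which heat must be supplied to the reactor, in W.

Q_in = 8980 W

Extent of reaction ξ = 0.519 × 1330 = 690.27 mol/h
Reaction term: ξ·ΔH°_rxn = 690.27 × 40.9 = 28232 kJ/h
Sensible, feed 111→25 °C: -22876 kJ/h
Outlet flows (mol/h): A 639.73, B 690.27, H₂O 690.27
Sensible, products 25→135 °C: 26982 kJ/h
Q = ΔH = 32338 kJ/h = 8.9828 kW
Heat supplied = 8982.8 W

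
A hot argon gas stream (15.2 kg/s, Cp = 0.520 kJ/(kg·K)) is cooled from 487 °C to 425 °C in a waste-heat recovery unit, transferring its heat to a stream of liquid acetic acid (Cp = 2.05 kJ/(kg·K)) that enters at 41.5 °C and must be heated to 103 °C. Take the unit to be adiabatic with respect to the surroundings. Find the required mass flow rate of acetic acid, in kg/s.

ṁ_c = 3.89 kg/s

Heat released by hot stream: Q = 15.2 × 0.520 × (487 − 425) = 490.05 kJ/s
Energy balance on cold side (adiabatic exchanger): Q = ṁ_c·Cp_c·(T_c,out − T_c,in)
ṁ_c = 490.05 / [2.05 × (103 − 41.5)] = 3.887 kg/s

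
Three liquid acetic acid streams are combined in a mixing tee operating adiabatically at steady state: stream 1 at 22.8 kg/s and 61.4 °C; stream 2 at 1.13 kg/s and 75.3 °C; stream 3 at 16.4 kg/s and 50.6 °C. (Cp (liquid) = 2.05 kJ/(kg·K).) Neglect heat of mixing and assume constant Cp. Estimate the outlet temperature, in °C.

Adiabatic, steady state ⇒ Σ ṁᵢCp,ᵢ(T_out − Tᵢ) = 0
Σ ṁᵢCp,ᵢTᵢ = 22.8×2.05×61.4 + 1.13×2.05×75.3 + 16.4×2.05×50.6 = 4745.4
Σ ṁᵢCp,ᵢ = 22.8×2.05 + 1.13×2.05 + 16.4×2.05 = 82.676
T_out = 4745.4 / 82.676 = 57.398 °C

T_out = 57.4 °C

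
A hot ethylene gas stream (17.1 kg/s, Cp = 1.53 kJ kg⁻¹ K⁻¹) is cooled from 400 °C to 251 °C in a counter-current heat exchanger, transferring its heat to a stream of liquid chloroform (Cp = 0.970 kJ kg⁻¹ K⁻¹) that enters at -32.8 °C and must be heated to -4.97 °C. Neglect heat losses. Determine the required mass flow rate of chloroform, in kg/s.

ṁ_c = 144 kg/s

Heat released by hot stream: Q = 17.1 × 1.53 × (400 − 251) = 3898.3 kJ/s
Energy balance on cold side (adiabatic exchanger): Q = ṁ_c·Cp_c·(T_c,out − T_c,in)
ṁ_c = 3898.3 / [0.970 × (-4.97 − -32.8)] = 144.41 kg/s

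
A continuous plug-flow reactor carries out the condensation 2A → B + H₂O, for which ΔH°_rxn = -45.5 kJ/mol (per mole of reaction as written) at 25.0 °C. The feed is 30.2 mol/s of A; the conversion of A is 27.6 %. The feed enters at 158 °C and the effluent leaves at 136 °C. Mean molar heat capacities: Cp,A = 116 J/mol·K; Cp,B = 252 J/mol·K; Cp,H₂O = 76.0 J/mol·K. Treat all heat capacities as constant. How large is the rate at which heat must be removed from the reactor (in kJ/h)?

Q_out = 800000 kJ/h

Extent of reaction ξ = 0.276 × 30.2 / 2 = 4.1676 mol/s
Reaction term: ξ·ΔH°_rxn = 4.1676 × -45.5 = -189.63 kJ/s
Sensible, feed 158→25 °C: -465.93 kJ/s
Outlet flows (mol/s): A 21.865, B 4.1676, H₂O 4.1676
Sensible, products 25→136 °C: 433.27 kJ/s
Q = ΔH = -222.29 kJ/s = -222.29 kW
Heat removed = 800230 kJ/h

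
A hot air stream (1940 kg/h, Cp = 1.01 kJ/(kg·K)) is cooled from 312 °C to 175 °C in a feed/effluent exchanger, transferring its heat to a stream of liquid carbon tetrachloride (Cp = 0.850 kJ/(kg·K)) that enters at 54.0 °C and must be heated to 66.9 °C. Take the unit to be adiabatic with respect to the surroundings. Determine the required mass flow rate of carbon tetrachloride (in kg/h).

Heat released by hot stream: Q = 1940 × 1.01 × (312 − 175) = 268440 kJ/h
Energy balance on cold side (adiabatic exchanger): Q = ṁ_c·Cp_c·(T_c,out − T_c,in)
ṁ_c = 268440 / [0.850 × (66.9 − 54.0)] = 24481 kg/h

ṁ_c = 24500 kg/h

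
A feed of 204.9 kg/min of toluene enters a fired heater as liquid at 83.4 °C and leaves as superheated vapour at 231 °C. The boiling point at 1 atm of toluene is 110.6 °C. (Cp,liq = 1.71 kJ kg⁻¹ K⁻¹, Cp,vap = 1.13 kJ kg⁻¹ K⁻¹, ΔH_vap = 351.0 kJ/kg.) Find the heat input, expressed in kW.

liquid 83.4→110.6 °C: 46.512 kJ/kg
vaporisation at 110.6 °C: 351 kJ/kg
vapour 110.6→231 °C: 136.05 kJ/kg
Δh = 46.512 + 351 + 136.05 = 533.56 kJ/kg
Q = ṁ·Δh = 204.9 kg/min × 533.56 kJ/kg = 109330 kJ/min
|Q| = 1822.1 kW

Q = 1820 kW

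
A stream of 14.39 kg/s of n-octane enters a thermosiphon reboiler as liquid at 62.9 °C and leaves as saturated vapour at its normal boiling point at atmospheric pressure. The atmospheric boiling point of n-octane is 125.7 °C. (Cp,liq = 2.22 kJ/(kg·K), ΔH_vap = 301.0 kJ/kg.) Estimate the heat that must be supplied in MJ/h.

Q = 22800 MJ/h

liquid 62.9→125.7 °C: 139.42 kJ/kg
vaporisation at 125.7 °C: 301 kJ/kg
Δh = 139.42 + 301 = 440.42 kJ/kg
Q = ṁ·Δh = 14.39 kg/s × 440.42 kJ/kg = 6337.6 kJ/s
|Q| = 6337.6 kW = 22815 MJ/h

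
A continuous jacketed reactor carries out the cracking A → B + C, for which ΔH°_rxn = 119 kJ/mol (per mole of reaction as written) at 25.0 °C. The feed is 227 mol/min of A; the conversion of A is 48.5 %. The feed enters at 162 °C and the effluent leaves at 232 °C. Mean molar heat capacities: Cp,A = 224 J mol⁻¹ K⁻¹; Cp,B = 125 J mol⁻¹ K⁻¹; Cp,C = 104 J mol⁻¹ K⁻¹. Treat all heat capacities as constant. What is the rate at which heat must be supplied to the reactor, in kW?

Q_in = 280 kW

Extent of reaction ξ = 0.485 × 227 = 110.09 mol/min
Reaction term: ξ·ΔH°_rxn = 110.09 × 119 = 13101 kJ/min
Sensible, feed 162→25 °C: -6966.2 kJ/min
Outlet flows (mol/min): A 116.91, B 110.09, C 110.09
Sensible, products 25→232 °C: 10639 kJ/min
Q = ΔH = 16775 kJ/min = 279.58 kW
Heat supplied = 279.58 kW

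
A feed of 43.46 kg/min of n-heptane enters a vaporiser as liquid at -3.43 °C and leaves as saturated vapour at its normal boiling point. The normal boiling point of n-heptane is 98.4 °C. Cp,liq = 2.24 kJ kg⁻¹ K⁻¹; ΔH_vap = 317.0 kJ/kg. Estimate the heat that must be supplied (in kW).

liquid -3.43→98.4 °C: 228.1 kJ/kg
vaporisation at 98.4 °C: 317 kJ/kg
Δh = 228.1 + 317 = 545.1 kJ/kg
Q = ṁ·Δh = 43.46 kg/min × 545.1 kJ/kg = 23690 kJ/min
|Q| = 394.83 kW

Q = 395 kW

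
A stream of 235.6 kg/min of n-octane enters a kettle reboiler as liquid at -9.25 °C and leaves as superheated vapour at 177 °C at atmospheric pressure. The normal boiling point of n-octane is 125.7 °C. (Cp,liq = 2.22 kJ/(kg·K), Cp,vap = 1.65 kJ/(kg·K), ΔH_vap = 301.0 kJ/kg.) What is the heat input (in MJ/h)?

liquid -9.25→125.7 °C: 299.59 kJ/kg
vaporisation at 125.7 °C: 301 kJ/kg
vapour 125.7→177 °C: 84.645 kJ/kg
Δh = 299.59 + 301 + 84.645 = 685.23 kJ/kg
Q = ṁ·Δh = 235.6 kg/min × 685.23 kJ/kg = 161440 kJ/min
|Q| = 2690.7 kW = 9686.5 MJ/h

Q = 9690 MJ/h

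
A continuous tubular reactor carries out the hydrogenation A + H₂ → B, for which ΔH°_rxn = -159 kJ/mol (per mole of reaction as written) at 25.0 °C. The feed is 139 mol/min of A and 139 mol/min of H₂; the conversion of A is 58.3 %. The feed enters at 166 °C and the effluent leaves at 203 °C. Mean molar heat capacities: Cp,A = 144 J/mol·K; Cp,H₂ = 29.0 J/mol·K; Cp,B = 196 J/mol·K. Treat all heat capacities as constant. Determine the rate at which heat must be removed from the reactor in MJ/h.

Extent of reaction ξ = 0.583 × 139 = 81.037 mol/min
Reaction term: ξ·ΔH°_rxn = 81.037 × -159 = -12885 kJ/min
Sensible, feed 166→25 °C: -3390.6 kJ/min
Outlet flows (mol/min): A 57.963, H₂ 57.963, B 81.037
Sensible, products 25→203 °C: 4612.1 kJ/min
Q = ΔH = -11663 kJ/min = -194.39 kW
Heat removed = 699.8 MJ/h

Q_out = 700 MJ/h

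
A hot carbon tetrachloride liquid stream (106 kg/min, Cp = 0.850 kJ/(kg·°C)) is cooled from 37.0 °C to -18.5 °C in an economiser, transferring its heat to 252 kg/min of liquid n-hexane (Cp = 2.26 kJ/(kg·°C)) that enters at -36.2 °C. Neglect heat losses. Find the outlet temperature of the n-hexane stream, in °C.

Heat released by hot stream: Q = 106 × 0.850 × (37.0 − -18.5) = 5000.5 kJ/min
Energy balance on cold side (adiabatic exchanger): Q = ṁ_c·Cp_c·(T_c,out − T_c,in)
T_c,out = -36.2 + 5000.5/(252 × 2.26) = -27.42 °C

T_c,out = -27.4 °C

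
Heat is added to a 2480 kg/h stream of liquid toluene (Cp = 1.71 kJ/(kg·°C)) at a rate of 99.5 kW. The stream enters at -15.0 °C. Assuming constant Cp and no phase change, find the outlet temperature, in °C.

Q = 99.5 kW = 358200 kJ/h
ΔT = Q/(ṁ·Cp) = 358200/(2480×1.71) = 84.465 K
T_out = -15.0 + 84.465 = 69.465 °C

T_out = 69.5 °C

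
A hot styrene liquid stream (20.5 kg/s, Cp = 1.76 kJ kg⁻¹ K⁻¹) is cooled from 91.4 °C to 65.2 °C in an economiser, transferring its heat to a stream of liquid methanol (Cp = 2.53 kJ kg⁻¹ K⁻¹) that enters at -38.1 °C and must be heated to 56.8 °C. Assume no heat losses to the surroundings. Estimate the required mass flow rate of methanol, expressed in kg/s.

ṁ_c = 3.94 kg/s

Heat released by hot stream: Q = 20.5 × 1.76 × (91.4 − 65.2) = 945.3 kJ/s
Energy balance on cold side (adiabatic exchanger): Q = ṁ_c·Cp_c·(T_c,out − T_c,in)
ṁ_c = 945.3 / [2.53 × (56.8 − -38.1)] = 3.9371 kg/s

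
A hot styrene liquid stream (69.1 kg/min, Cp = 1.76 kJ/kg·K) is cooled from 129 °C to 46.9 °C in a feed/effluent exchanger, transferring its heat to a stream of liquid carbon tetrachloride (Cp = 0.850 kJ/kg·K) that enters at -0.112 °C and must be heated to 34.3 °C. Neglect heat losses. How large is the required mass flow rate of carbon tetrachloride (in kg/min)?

Heat released by hot stream: Q = 69.1 × 1.76 × (129 − 46.9) = 9984.7 kJ/min
Energy balance on cold side (adiabatic exchanger): Q = ṁ_c·Cp_c·(T_c,out − T_c,in)
ṁ_c = 9984.7 / [0.850 × (34.3 − -0.112)] = 341.35 kg/min

ṁ_c = 341 kg/min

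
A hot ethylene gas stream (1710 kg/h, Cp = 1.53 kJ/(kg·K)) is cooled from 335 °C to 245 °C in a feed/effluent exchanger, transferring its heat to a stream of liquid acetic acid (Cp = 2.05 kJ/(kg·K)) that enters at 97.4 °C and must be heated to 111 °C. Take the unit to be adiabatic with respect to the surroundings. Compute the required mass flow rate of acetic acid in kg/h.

ṁ_c = 8450 kg/h

Heat released by hot stream: Q = 1710 × 1.53 × (335 − 245) = 235470 kJ/h
Energy balance on cold side (adiabatic exchanger): Q = ṁ_c·Cp_c·(T_c,out − T_c,in)
ṁ_c = 235470 / [2.05 × (111 − 97.4)] = 8445.7 kg/h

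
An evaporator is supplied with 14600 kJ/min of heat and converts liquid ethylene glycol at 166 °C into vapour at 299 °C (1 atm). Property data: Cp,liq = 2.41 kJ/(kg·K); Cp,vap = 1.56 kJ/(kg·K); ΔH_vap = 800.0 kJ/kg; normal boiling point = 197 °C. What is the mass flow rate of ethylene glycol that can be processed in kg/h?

Δh = 2.41×(197−166) + 800.0 + 1.56×(299−197) = 1033.8 kJ/kg
Q = 14600 kJ/min = 243.33 kJ/s = 876000 kJ/h
ṁ = Q/Δh = 876000 / 1033.8 = 847.33 kg/h

ṁ = 847 kg/h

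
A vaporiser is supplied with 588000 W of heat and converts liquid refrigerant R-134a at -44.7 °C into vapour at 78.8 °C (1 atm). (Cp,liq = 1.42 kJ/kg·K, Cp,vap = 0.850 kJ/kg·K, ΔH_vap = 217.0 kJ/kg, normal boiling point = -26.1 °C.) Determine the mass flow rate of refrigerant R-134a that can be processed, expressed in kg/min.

ṁ = 106 kg/min

Δh = 1.42×(-26.1−-44.7) + 217.0 + 0.850×(78.8−-26.1) = 332.58 kJ/kg
Q = 588000 W = 588 kJ/s = 35280 kJ/min
ṁ = Q/Δh = 35280 / 332.58 = 106.08 kg/min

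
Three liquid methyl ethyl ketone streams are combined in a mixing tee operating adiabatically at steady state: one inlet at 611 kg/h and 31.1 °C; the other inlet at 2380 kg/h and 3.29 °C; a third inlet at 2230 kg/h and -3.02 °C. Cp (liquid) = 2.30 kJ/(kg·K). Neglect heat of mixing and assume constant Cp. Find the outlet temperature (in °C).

T_out = 3.85 °C

Adiabatic, steady state ⇒ Σ ṁᵢCp,ᵢ(T_out − Tᵢ) = 0
Σ ṁᵢCp,ᵢTᵢ = 611×2.30×31.1 + 2380×2.30×3.29 + 2230×2.30×-3.02 = 46225
Σ ṁᵢCp,ᵢ = 611×2.30 + 2380×2.30 + 2230×2.30 = 12008
T_out = 46225 / 12008 = 3.8494 °C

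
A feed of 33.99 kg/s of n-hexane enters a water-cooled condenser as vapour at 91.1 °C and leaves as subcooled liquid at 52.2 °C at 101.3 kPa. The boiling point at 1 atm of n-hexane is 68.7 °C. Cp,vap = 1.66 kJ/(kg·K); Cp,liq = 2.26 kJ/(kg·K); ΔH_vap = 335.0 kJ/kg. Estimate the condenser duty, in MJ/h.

Q_c = 50100 MJ/h

vapour 91.1→68.7 °C: -37.184 kJ/kg
condensation at 68.7 °C: -335 kJ/kg
liquid 68.7→52.2 °C: -37.29 kJ/kg
Δh = -37.184 + -335 + -37.29 = -409.47 kJ/kg
Q = ṁ·Δh = 33.99 kg/s × -409.47 kJ/kg = -13918 kJ/s
|Q| = 13918 kW = 50105 MJ/h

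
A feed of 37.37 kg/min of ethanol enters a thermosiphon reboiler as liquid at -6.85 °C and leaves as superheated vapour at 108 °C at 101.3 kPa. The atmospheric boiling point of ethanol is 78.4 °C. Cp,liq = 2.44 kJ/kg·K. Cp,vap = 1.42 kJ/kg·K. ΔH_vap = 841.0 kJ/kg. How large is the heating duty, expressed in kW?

Q = 680 kW

liquid -6.85→78.4 °C: 208.01 kJ/kg
vaporisation at 78.4 °C: 841 kJ/kg
vapour 78.4→108 °C: 42.032 kJ/kg
Δh = 208.01 + 841 + 42.032 = 1091 kJ/kg
Q = ṁ·Δh = 37.37 kg/min × 1091 kJ/kg = 40772 kJ/min
|Q| = 679.54 kW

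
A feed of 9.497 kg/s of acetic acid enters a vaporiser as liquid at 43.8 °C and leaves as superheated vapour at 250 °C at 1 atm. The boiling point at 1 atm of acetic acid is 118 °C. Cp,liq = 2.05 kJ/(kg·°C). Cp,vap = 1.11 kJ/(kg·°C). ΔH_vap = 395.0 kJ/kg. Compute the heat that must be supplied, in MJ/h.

liquid 43.8→118 °C: 152.11 kJ/kg
vaporisation at 118 °C: 395 kJ/kg
vapour 118→250 °C: 146.52 kJ/kg
Δh = 152.11 + 395 + 146.52 = 693.63 kJ/kg
Q = ṁ·Δh = 9.497 kg/s × 693.63 kJ/kg = 6587.4 kJ/s
|Q| = 6587.4 kW = 23715 MJ/h

Q = 23700 MJ/h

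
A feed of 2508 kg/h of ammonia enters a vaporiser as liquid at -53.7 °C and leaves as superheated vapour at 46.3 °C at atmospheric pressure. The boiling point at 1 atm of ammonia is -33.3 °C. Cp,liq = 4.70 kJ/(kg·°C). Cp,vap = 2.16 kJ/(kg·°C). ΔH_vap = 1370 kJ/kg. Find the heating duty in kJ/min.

Q = 68500 kJ/min

liquid -53.7→-33.3 °C: 95.88 kJ/kg
vaporisation at -33.3 °C: 1370 kJ/kg
vapour -33.3→46.3 °C: 171.94 kJ/kg
Δh = 95.88 + 1370 + 171.94 = 1637.8 kJ/kg
Q = ṁ·Δh = 2508 kg/h × 1637.8 kJ/kg = 4.1076e+06 kJ/h
|Q| = 1141 kW = 68461 kJ/min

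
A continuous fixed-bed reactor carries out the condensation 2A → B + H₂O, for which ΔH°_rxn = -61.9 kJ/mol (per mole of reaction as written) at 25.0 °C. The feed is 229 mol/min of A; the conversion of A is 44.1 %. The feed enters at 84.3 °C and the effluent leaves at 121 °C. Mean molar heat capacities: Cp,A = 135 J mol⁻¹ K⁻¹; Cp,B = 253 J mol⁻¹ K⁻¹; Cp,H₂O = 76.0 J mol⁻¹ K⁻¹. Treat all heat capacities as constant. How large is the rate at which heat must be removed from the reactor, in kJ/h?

Q_out = 102000 kJ/h

Extent of reaction ξ = 0.441 × 229 / 2 = 50.495 mol/min
Reaction term: ξ·ΔH°_rxn = 50.495 × -61.9 = -3125.6 kJ/min
Sensible, feed 84.3→25 °C: -1833.3 kJ/min
Outlet flows (mol/min): A 128.01, B 50.495, H₂O 50.495
Sensible, products 25→121 °C: 3253.8 kJ/min
Q = ΔH = -1705 kJ/min = -28.417 kW
Heat removed = 102300 kJ/h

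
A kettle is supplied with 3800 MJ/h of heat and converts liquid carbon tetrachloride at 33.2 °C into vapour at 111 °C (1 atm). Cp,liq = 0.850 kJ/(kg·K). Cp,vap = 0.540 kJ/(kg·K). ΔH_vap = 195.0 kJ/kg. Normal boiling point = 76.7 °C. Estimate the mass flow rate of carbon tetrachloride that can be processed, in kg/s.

Δh = 0.850×(76.7−33.2) + 195.0 + 0.540×(111−76.7) = 250.5 kJ/kg
Q = 3800 MJ/h = 1055.6 kJ/s = 1055.6 kJ/s
ṁ = Q/Δh = 1055.6 / 250.5 = 4.2138 kg/s

ṁ = 4.21 kg/s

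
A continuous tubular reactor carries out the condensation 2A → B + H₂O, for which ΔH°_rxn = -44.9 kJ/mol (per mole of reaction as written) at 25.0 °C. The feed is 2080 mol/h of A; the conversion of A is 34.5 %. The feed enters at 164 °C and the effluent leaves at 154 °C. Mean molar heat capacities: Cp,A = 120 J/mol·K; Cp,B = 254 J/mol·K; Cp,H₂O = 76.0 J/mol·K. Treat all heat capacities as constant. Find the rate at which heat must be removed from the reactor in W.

Q_out = 4010 W

Extent of reaction ξ = 0.345 × 2080 / 2 = 358.8 mol/h
Reaction term: ξ·ΔH°_rxn = 358.8 × -44.9 = -16110 kJ/h
Sensible, feed 164→25 °C: -34694 kJ/h
Outlet flows (mol/h): A 1362.4, B 358.8, H₂O 358.8
Sensible, products 25→154 °C: 36364 kJ/h
Q = ΔH = -14440 kJ/h = -4.0112 kW
Heat removed = 4011.2 W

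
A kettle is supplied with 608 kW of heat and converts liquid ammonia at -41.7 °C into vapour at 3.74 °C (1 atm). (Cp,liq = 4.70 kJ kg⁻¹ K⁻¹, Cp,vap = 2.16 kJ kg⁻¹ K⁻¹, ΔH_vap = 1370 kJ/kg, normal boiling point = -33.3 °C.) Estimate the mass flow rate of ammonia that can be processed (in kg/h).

ṁ = 1470 kg/h

Δh = 4.70×(-33.3−-41.7) + 1370 + 2.16×(3.74−-33.3) = 1489.5 kJ/kg
Q = 608 kW = 608 kJ/s = 2.1888e+06 kJ/h
ṁ = Q/Δh = 2.1888e+06 / 1489.5 = 1469.5 kg/h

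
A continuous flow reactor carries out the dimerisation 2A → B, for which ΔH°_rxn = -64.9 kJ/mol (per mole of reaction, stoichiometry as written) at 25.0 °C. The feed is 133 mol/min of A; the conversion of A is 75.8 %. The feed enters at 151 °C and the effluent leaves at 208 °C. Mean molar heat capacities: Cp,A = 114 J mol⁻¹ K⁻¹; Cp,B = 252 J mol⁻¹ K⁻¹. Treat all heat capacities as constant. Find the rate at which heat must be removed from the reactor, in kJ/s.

Extent of reaction ξ = 0.758 × 133 / 2 = 50.407 mol/min
Reaction term: ξ·ΔH°_rxn = 50.407 × -64.9 = -3271.4 kJ/min
Sensible, feed 151→25 °C: -1910.4 kJ/min
Outlet flows (mol/min): A 32.186, B 50.407
Sensible, products 25→208 °C: 2996 kJ/min
Q = ΔH = -2185.8 kJ/min = -36.43 kW
Heat removed = 36.43 kJ/s

Q_out = 36.4 kJ/s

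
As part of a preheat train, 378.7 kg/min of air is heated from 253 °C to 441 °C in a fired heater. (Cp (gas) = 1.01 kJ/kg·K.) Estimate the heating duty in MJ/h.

Q = ṁ·Cp·ΔT = 378.7 × 1.01 × (441 − 253) = 71908 kJ/min
Converting: 71908 / 60 s = 1198.5 kW
Heating duty = 4314.5 MJ/h

Q = 4310 MJ/h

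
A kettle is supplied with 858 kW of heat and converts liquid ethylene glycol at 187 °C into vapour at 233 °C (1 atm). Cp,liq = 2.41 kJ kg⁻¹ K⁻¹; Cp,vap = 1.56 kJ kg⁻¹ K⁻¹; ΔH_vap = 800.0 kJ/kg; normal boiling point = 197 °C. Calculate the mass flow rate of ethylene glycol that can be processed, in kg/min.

Δh = 2.41×(197−187) + 800.0 + 1.56×(233−197) = 880.26 kJ/kg
Q = 858 kW = 858 kJ/s = 51480 kJ/min
ṁ = Q/Δh = 51480 / 880.26 = 58.483 kg/min

ṁ = 58.5 kg/min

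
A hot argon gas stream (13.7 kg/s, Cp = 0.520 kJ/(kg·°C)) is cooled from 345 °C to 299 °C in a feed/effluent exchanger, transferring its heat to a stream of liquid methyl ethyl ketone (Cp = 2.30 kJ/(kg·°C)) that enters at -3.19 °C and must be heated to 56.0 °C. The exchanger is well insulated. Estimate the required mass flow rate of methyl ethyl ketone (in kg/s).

ṁ_c = 2.41 kg/s

Heat released by hot stream: Q = 13.7 × 0.520 × (345 − 299) = 327.7 kJ/s
Energy balance on cold side (adiabatic exchanger): Q = ṁ_c·Cp_c·(T_c,out − T_c,in)
ṁ_c = 327.7 / [2.30 × (56.0 − -3.19)] = 2.4072 kg/s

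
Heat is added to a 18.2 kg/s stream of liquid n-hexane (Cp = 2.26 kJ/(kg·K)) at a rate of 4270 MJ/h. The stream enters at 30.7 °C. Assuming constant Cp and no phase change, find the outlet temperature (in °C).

T_out = 59.5 °C

Q = 4270 MJ/h = 1186.1 kJ/s
ΔT = Q/(ṁ·Cp) = 1186.1/(18.2×2.26) = 28.837 K
T_out = 30.7 + 28.837 = 59.537 °C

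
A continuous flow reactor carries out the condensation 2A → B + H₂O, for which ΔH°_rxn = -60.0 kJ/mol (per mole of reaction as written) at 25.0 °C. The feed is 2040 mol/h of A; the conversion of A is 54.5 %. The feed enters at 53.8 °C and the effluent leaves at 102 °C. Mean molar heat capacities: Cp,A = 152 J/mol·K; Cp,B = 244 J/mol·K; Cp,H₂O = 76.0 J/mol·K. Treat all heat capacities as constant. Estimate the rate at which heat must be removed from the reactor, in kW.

Extent of reaction ξ = 0.545 × 2040 / 2 = 555.9 mol/h
Reaction term: ξ·ΔH°_rxn = 555.9 × -60.0 = -33354 kJ/h
Sensible, feed 53.8→25 °C: -8930.3 kJ/h
Outlet flows (mol/h): A 928.2, B 555.9, H₂O 555.9
Sensible, products 25→102 °C: 24561 kJ/h
Q = ΔH = -17723 kJ/h = -4.9231 kW
Heat removed = 4.9231 kW

Q_out = 4.92 kW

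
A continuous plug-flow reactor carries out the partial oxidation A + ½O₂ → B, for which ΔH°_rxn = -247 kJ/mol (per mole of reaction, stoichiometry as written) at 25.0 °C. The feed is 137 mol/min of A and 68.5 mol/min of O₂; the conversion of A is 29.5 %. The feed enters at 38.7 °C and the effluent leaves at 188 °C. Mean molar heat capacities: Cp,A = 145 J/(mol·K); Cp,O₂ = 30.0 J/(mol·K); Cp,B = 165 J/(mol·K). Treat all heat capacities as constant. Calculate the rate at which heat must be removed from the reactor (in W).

Extent of reaction ξ = 0.295 × 137 = 40.415 mol/min
Reaction term: ξ·ΔH°_rxn = 40.415 × -247 = -9982.5 kJ/min
Sensible, feed 38.7→25 °C: -300.3 kJ/min
Outlet flows (mol/min): A 96.585, O₂ 48.293, B 40.415
Sensible, products 25→188 °C: 3605.9 kJ/min
Q = ΔH = -6676.9 kJ/min = -111.28 kW
Heat removed = 111280 W

Q_out = 111000 W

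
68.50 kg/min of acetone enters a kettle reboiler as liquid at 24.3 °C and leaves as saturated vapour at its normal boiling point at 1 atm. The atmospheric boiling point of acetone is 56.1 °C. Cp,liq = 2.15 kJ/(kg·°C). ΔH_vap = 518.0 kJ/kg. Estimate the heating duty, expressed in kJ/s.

Q = 669 kJ/s

liquid 24.3→56.1 °C: 68.37 kJ/kg
vaporisation at 56.1 °C: 518 kJ/kg
Δh = 68.37 + 518 = 586.37 kJ/kg
Q = ṁ·Δh = 68.50 kg/min × 586.37 kJ/kg = 40166 kJ/min
|Q| = 669.44 kW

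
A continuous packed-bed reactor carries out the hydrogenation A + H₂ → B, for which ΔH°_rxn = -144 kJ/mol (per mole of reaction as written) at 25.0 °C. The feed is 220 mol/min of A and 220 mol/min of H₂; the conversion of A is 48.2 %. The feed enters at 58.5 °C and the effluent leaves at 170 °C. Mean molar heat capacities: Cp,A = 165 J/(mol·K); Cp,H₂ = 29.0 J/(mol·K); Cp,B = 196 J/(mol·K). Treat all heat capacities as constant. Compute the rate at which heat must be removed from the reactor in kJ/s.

Q_out = 175 kJ/s

Extent of reaction ξ = 0.482 × 220 = 106.04 mol/min
Reaction term: ξ·ΔH°_rxn = 106.04 × -144 = -15270 kJ/min
Sensible, feed 58.5→25 °C: -1429.8 kJ/min
Outlet flows (mol/min): A 113.96, H₂ 113.96, B 106.04
Sensible, products 25→170 °C: 6219.4 kJ/min
Q = ΔH = -10480 kJ/min = -174.67 kW
Heat removed = 174.67 kJ/s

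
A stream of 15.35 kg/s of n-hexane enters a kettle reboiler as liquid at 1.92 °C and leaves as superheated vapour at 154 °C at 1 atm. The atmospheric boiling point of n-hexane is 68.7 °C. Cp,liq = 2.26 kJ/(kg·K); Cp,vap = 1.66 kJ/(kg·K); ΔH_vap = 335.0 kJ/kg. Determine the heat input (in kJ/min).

Q = 578000 kJ/min

liquid 1.92→68.7 °C: 150.92 kJ/kg
vaporisation at 68.7 °C: 335 kJ/kg
vapour 68.7→154 °C: 141.6 kJ/kg
Δh = 150.92 + 335 + 141.6 = 627.52 kJ/kg
Q = ṁ·Δh = 15.35 kg/s × 627.52 kJ/kg = 9632.4 kJ/s
|Q| = 9632.4 kW = 577950 kJ/min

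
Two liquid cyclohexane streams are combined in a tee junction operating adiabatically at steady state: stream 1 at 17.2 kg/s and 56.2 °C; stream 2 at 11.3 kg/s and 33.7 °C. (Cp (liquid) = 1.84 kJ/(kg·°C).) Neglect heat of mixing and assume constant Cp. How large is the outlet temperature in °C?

Energy balance with Q = 0: Σ ṁᵢCp,ᵢ(T_out − Tᵢ) = 0
Σ ṁᵢCp,ᵢTᵢ = 17.2×1.84×56.2 + 11.3×1.84×33.7 = 2479.3
Σ ṁᵢCp,ᵢ = 17.2×1.84 + 11.3×1.84 = 52.44
T_out = 2479.3 / 52.44 = 47.279 °C

T_out = 47.3 °C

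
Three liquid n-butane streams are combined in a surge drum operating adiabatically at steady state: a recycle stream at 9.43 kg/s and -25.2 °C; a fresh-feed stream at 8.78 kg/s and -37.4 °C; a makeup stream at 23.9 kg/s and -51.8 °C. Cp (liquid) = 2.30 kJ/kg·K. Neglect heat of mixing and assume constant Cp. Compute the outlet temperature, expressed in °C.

Adiabatic, steady state ⇒ Σ ṁᵢCp,ᵢ(T_out − Tᵢ) = 0
T_out = Σ ṁᵢCp,ᵢTᵢ / Σ ṁᵢCp,ᵢ
      = -4149.3 / 96.853 = -42.841 °C

T_out = -42.8 °C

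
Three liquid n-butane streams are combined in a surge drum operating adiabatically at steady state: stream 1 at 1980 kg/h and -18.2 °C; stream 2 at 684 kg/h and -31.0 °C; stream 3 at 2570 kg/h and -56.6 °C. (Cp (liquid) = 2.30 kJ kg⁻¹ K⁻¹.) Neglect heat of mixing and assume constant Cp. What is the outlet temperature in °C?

Energy balance with Q = 0: Σ ṁᵢCp,ᵢ(T_out − Tᵢ) = 0
T_out = Σ ṁᵢCp,ᵢTᵢ / Σ ṁᵢCp,ᵢ
      = -466210 / 12038 = -38.728 °C

T_out = -38.7 °C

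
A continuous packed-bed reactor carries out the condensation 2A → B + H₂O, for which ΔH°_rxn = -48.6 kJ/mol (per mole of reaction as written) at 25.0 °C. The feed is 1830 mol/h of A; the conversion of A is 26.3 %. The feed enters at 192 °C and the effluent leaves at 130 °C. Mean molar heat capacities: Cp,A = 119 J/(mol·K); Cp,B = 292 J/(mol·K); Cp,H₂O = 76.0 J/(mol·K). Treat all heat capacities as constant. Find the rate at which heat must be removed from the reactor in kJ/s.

Q_out = 6.09 kJ/s

Extent of reaction ξ = 0.263 × 1830 / 2 = 240.65 mol/h
Reaction term: ξ·ΔH°_rxn = 240.65 × -48.6 = -11695 kJ/h
Sensible, feed 192→25 °C: -36368 kJ/h
Outlet flows (mol/h): A 1348.7, B 240.65, H₂O 240.65
Sensible, products 25→130 °C: 26151 kJ/h
Q = ΔH = -21912 kJ/h = -6.0867 kW
Heat removed = 6.0867 kJ/s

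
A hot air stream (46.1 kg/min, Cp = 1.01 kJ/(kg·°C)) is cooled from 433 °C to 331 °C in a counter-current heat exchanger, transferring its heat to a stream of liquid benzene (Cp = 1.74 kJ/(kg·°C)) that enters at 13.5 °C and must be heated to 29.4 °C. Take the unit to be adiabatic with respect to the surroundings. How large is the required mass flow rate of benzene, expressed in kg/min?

ṁ_c = 172 kg/min

Heat released by hot stream: Q = 46.1 × 1.01 × (433 − 331) = 4749.2 kJ/min
Energy balance on cold side (adiabatic exchanger): Q = ṁ_c·Cp_c·(T_c,out − T_c,in)
ṁ_c = 4749.2 / [1.74 × (29.4 − 13.5)] = 171.66 kg/min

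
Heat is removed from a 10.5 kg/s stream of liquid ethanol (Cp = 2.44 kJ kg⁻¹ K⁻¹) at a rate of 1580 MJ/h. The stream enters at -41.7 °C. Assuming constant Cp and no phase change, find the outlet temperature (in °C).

Q = 1580 MJ/h = 438.89 kJ/s
ΔT = Q/(ṁ·Cp) = 438.89/(10.5×2.44) = 17.131 K
T_out = -41.7 − 17.131 = -58.831 °C

T_out = -58.8 °C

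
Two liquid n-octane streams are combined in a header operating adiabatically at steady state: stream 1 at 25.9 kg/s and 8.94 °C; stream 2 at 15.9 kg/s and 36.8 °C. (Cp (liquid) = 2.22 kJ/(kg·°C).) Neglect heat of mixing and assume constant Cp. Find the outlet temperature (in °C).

Energy balance with Q = 0: Σ ṁᵢCp,ᵢ(T_out − Tᵢ) = 0
Σ ṁᵢCp,ᵢTᵢ = 25.9×2.22×8.94 + 15.9×2.22×36.8 = 1813
Σ ṁᵢCp,ᵢ = 25.9×2.22 + 15.9×2.22 = 92.796
T_out = 1813 / 92.796 = 19.537 °C

T_out = 19.5 °C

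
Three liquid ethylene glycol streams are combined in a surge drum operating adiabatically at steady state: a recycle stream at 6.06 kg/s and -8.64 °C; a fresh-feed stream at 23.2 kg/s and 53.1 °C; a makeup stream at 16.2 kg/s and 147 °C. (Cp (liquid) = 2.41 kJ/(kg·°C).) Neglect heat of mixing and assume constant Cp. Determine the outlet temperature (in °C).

Energy balance with Q = 0: Σ ṁᵢCp,ᵢ(T_out − Tᵢ) = 0
Σ ṁᵢCp,ᵢTᵢ = 6.06×2.41×-8.64 + 23.2×2.41×53.1 + 16.2×2.41×147 = 8581.9
Σ ṁᵢCp,ᵢ = 6.06×2.41 + 23.2×2.41 + 16.2×2.41 = 109.56
T_out = 8581.9 / 109.56 = 78.332 °C

T_out = 78.3 °C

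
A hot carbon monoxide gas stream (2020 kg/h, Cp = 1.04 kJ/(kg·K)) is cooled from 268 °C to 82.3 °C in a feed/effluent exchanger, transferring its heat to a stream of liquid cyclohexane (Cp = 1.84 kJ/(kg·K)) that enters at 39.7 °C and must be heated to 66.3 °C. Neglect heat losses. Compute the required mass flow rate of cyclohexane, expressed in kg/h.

ṁ_c = 7970 kg/h

Heat released by hot stream: Q = 2020 × 1.04 × (268 − 82.3) = 390120 kJ/h
Energy balance on cold side (adiabatic exchanger): Q = ṁ_c·Cp_c·(T_c,out − T_c,in)
ṁ_c = 390120 / [1.84 × (66.3 − 39.7)] = 7970.7 kg/h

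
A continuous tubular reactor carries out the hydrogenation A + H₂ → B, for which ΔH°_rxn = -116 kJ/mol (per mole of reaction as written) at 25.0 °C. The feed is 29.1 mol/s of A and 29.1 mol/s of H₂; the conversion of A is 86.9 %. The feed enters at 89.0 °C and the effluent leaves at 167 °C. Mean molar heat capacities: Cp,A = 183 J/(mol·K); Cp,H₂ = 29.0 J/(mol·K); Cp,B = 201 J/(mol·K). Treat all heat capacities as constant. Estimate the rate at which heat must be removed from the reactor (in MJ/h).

Extent of reaction ξ = 0.869 × 29.1 = 25.288 mol/s
Reaction term: ξ·ΔH°_rxn = 25.288 × -116 = -2933.4 kJ/s
Sensible, feed 89.0→25 °C: -394.83 kJ/s
Outlet flows (mol/s): A 3.8121, H₂ 3.8121, B 25.288
Sensible, products 25→167 °C: 836.53 kJ/s
Q = ΔH = -2491.7 kJ/s = -2491.7 kW
Heat removed = 8970.1 MJ/h

Q_out = 8970 MJ/h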